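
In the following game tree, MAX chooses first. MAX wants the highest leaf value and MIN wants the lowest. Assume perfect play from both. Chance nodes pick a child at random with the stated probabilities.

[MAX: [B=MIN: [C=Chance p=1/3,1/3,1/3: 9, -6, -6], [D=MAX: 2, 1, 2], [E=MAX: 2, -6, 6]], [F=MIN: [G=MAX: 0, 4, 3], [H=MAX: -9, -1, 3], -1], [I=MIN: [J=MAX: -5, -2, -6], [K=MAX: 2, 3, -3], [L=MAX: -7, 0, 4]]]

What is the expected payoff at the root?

C (Chance): 1/3·9 + 1/3·-6 + 1/3·-6 = -1
D (MAX): max(2, 1, 2) = 2
E (MAX): max(2, -6, 6) = 6
B (MIN): min(-1, 2, 6) = -1
G (MAX): max(0, 4, 3) = 4
H (MAX): max(-9, -1, 3) = 3
F (MIN): min(4, 3, -1) = -1
J (MAX): max(-5, -2, -6) = -2
K (MAX): max(2, 3, -3) = 3
L (MAX): max(-7, 0, 4) = 4
I (MIN): min(-2, 3, 4) = -2
Root (MAX): max(-1, -1, -2) = -1

-1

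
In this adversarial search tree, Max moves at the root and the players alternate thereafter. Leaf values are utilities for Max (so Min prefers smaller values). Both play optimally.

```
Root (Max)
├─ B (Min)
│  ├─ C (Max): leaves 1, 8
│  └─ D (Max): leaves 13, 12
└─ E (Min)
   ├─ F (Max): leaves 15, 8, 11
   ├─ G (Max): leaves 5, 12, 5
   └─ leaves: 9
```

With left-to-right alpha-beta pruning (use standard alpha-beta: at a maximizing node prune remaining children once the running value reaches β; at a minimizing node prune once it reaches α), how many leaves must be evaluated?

10

C [α=-∞,β=+∞]: v=8
D [α=-∞,β=8]: v=13 after child 1 ≥ β → β-cutoff, skip 1
B [α=-∞,β=+∞]: v=8
F [α=8,β=+∞]: v=15
G [α=8,β=15]: v=12
E [α=8,β=+∞]: v=9
Root [α=-∞,β=+∞]: v=9
Leaves evaluated: 10 of 11.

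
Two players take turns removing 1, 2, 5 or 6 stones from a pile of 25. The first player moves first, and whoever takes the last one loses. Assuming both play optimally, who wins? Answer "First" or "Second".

Positions where the player to move wins (W) vs loses (L):
i:   0  1  2  3  4  5  6  7  8  9 10 11 12 13 14 15 16 17 18 19 20 21 22 23 24 25
     W  L  W  W  L  W  W  W  L  W  W  L  W  W  W  L  W  W  L  W  W  W  L  W  W  L
Position 25 is L, so the second player wins.

Second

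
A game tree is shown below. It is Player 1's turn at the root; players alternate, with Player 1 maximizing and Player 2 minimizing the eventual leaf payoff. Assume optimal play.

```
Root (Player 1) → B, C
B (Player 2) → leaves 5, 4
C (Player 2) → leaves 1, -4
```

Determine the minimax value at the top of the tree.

B (Player 2): min(5, 4) = 4
C (Player 2): min(1, -4) = -4
Root (Player 1): max(4, -4) = 4

4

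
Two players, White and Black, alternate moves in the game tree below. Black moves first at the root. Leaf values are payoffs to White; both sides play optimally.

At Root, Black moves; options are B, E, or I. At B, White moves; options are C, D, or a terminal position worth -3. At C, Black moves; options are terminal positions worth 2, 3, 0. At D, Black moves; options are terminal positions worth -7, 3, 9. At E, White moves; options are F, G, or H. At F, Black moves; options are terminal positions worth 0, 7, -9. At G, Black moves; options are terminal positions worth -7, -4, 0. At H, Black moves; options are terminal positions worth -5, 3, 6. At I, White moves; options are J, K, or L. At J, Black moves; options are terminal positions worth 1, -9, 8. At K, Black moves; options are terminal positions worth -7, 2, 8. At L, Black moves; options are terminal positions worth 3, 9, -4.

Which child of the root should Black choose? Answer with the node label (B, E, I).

E

C (Black): min(2, 3, 0) = 0
D (Black): min(-7, 3, 9) = -7
B (White): max(0, -7, -3) = 0
F (Black): min(0, 7, -9) = -9
G (Black): min(-7, -4, 0) = -7
H (Black): min(-5, 3, 6) = -5
E (White): max(-9, -7, -5) = -5
J (Black): min(1, -9, 8) = -9
K (Black): min(-7, 2, 8) = -7
L (Black): min(3, 9, -4) = -4
I (White): max(-9, -7, -4) = -4
Root (Black): min(0, -5, -4) = -5
Black picks the child with the lowest value: E (value -5).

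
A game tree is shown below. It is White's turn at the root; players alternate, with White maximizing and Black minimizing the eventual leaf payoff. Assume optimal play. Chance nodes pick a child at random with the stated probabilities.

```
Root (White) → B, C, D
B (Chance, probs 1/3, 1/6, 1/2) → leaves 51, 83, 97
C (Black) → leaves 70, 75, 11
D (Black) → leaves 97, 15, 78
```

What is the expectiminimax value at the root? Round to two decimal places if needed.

B (Chance): 1/3·51 + 1/6·83 + 1/2·97 = 79.33
C (Black): min(70, 75, 11) = 11
D (Black): min(97, 15, 78) = 15
Root (White): max(79.33, 11, 15) = 79.33

79.33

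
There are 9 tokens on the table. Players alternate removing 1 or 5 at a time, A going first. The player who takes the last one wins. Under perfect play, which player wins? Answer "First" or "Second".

Positions where the player to move wins (W) vs loses (L):
i:   0  1  2  3  4  5  6  7  8  9
     L  W  L  W  L  W  L  W  L  W
Position 9 is W, so the first player wins.

First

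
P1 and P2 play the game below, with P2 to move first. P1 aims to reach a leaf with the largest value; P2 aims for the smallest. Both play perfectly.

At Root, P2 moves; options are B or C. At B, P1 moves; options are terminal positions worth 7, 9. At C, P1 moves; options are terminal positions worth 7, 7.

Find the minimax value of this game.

B (P1): max(7, 9) = 9
C (P1): max(7, 7) = 7
Root (P2): min(9, 7) = 7

7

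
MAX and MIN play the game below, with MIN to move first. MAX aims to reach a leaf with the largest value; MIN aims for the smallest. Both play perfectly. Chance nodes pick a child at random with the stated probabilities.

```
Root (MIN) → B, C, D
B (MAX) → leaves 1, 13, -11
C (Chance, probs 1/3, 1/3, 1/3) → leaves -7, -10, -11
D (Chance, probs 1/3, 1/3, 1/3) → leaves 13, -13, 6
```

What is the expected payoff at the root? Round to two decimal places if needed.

B (MAX): max(1, 13, -11) = 13
C (Chance): 1/3·-7 + 1/3·-10 + 1/3·-11 = -9.33
D (Chance): 1/3·13 + 1/3·-13 + 1/3·6 = 2
Root (MIN): min(13, -9.33, 2) = -9.33

-9.33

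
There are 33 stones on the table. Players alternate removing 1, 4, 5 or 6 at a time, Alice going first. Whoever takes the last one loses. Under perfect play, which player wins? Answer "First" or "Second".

W/L table (W = player to move can force a win):
i:   0  1  2  3  4  5  6  7  8  9 10 11 12 13 14 15 16 17 18 19 20 21 22 23 24 25 26 27 28 29 30 31 32 33
     W  L  W  L  W  W  W  W  W  W  L  W  L  W  W  W  W  W  W  L  W  L  W  W  W  W  W  W  L  W  L  W  W  W
Position 33 is W, so the first player wins.

First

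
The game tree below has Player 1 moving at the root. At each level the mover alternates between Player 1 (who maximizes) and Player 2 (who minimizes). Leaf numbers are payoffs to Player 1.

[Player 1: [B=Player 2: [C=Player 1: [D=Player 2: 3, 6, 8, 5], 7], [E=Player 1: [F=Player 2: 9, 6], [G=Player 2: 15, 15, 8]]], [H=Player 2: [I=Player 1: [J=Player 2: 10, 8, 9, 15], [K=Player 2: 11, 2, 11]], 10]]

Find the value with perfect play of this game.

8

D (Player 2): min(3, 6, 8, 5) = 3
C (Player 1): max(3, 7) = 7
F (Player 2): min(9, 6) = 6
G (Player 2): min(15, 15, 8) = 8
E (Player 1): max(6, 8) = 8
B (Player 2): min(7, 8) = 7
J (Player 2): min(10, 8, 9, 15) = 8
K (Player 2): min(11, 2, 11) = 2
I (Player 1): max(8, 2) = 8
H (Player 2): min(8, 10) = 8
Root (Player 1): max(7, 8) = 8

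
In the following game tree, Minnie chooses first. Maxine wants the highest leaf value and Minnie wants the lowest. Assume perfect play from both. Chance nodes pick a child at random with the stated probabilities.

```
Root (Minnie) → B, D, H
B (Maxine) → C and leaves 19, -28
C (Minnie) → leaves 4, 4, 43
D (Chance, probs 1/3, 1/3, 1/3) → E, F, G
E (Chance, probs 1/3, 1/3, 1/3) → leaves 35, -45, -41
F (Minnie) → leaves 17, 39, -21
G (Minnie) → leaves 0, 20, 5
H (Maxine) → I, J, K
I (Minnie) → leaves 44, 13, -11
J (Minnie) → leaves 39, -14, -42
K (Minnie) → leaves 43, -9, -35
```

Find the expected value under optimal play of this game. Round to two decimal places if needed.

-12.67

C (Minnie): min(4, 4, 43) = 4
B (Maxine): max(4, 19, -28) = 19
E (Chance): 1/3·35 + 1/3·-45 + 1/3·-41 = -17
F (Minnie): min(17, 39, -21) = -21
G (Minnie): min(0, 20, 5) = 0
D (Chance): 1/3·-17 + 1/3·-21 + 1/3·0 = -12.67
I (Minnie): min(44, 13, -11) = -11
J (Minnie): min(39, -14, -42) = -42
K (Minnie): min(43, -9, -35) = -35
H (Maxine): max(-11, -42, -35) = -11
Root (Minnie): min(19, -12.67, -11) = -12.67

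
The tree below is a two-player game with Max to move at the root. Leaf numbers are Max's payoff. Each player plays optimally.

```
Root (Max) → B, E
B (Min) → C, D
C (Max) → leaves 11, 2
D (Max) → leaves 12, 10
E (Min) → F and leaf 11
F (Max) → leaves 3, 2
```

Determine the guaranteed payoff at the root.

C (Max): max(11, 2) = 11
D (Max): max(12, 10) = 12
B (Min): min(11, 12) = 11
F (Max): max(3, 2) = 3
E (Min): min(3, 11) = 3
Root (Max): max(11, 3) = 11

11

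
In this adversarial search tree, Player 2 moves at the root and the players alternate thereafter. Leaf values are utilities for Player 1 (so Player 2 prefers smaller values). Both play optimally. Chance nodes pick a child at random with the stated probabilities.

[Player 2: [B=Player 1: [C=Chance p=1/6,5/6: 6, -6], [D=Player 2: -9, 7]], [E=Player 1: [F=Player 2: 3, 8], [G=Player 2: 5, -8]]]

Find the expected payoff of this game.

C (Chance): 1/6·6 + 5/6·-6 = -4
D (Player 2): min(-9, 7) = -9
B (Player 1): max(-4, -9) = -4
F (Player 2): min(3, 8) = 3
G (Player 2): min(5, -8) = -8
E (Player 1): max(3, -8) = 3
Root (Player 2): min(-4, 3) = -4

-4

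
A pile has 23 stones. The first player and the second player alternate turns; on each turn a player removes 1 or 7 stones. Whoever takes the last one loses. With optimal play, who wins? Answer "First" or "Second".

Second

Positions where the player to move wins (W) vs loses (L):
i:   0  1  2  3  4  5  6  7  8  9 10 11 12 13 14 15 16 17 18 19 20 21 22 23
     W  L  W  L  W  L  W  L  W  L  W  L  W  L  W  L  W  L  W  L  W  L  W  L
Position 23 is L, so the second player wins.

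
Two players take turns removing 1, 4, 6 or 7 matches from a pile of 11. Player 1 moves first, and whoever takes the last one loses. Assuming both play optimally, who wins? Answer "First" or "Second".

Second

W/L table (W = player to move can force a win):
i:   0  1  2  3  4  5  6  7  8  9 10 11
     W  L  W  L  W  W  L  W  W  W  W  L
Position 11 is L, so the second player wins.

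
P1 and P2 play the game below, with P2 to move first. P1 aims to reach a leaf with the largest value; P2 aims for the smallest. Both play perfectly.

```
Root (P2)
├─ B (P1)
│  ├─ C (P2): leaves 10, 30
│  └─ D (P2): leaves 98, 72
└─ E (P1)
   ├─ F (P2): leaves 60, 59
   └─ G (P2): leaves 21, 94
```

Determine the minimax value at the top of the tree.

C (P2): min(10, 30) = 10
D (P2): min(98, 72) = 72
B (P1): max(10, 72) = 72
F (P2): min(60, 59) = 59
G (P2): min(21, 94) = 21
E (P1): max(59, 21) = 59
Root (P2): min(72, 59) = 59

59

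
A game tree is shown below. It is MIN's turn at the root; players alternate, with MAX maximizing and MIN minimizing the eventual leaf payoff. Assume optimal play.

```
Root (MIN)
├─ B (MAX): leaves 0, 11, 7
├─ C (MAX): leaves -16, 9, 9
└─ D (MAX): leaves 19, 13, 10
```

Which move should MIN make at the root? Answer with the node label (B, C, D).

C

B (MAX): max(0, 11, 7) = 11
C (MAX): max(-16, 9, 9) = 9
D (MAX): max(19, 13, 10) = 19
Root (MIN): min(11, 9, 19) = 9
MIN picks the child with the lowest value: C (value 9).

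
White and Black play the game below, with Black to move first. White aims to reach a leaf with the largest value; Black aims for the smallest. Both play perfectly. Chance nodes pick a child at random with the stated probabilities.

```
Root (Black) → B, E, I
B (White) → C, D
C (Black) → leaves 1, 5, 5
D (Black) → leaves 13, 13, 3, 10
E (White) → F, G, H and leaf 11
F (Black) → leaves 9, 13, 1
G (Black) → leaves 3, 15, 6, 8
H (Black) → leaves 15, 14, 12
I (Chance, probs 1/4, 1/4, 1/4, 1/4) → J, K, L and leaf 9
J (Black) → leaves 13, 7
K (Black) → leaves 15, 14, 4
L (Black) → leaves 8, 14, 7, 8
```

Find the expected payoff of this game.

3

C (Black): min(1, 5, 5) = 1
D (Black): min(13, 13, 3, 10) = 3
B (White): max(1, 3) = 3
F (Black): min(9, 13, 1) = 1
G (Black): min(3, 15, 6, 8) = 3
H (Black): min(15, 14, 12) = 12
E (White): max(1, 3, 12, 11) = 12
J (Black): min(13, 7) = 7
K (Black): min(15, 14, 4) = 4
L (Black): min(8, 14, 7, 8) = 7
I (Chance): 1/4·7 + 1/4·4 + 1/4·7 + 1/4·9 = 6.75
Root (Black): min(3, 12, 6.75) = 3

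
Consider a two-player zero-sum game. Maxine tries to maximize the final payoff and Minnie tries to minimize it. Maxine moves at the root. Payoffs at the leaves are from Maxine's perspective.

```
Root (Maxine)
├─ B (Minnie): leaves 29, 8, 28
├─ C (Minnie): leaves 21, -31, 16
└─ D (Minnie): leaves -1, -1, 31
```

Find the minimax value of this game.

B (Minnie): min(29, 8, 28) = 8
C (Minnie): min(21, -31, 16) = -31
D (Minnie): min(-1, -1, 31) = -1
Root (Maxine): max(8, -31, -1) = 8

8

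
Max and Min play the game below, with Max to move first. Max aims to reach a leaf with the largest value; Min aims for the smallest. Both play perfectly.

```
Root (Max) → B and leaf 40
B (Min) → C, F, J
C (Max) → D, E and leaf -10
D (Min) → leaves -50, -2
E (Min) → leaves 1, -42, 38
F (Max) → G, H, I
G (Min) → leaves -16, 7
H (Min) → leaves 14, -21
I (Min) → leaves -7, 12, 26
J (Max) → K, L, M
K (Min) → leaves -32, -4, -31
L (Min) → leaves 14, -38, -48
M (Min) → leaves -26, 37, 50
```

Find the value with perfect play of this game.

40

D (Min): min(-50, -2) = -50
E (Min): min(1, -42, 38) = -42
C (Max): max(-50, -42, -10) = -10
G (Min): min(-16, 7) = -16
H (Min): min(14, -21) = -21
I (Min): min(-7, 12, 26) = -7
F (Max): max(-16, -21, -7) = -7
K (Min): min(-32, -4, -31) = -32
L (Min): min(14, -38, -48) = -48
M (Min): min(-26, 37, 50) = -26
J (Max): max(-32, -48, -26) = -26
B (Min): min(-10, -7, -26) = -26
Root (Max): max(-26, 40) = 40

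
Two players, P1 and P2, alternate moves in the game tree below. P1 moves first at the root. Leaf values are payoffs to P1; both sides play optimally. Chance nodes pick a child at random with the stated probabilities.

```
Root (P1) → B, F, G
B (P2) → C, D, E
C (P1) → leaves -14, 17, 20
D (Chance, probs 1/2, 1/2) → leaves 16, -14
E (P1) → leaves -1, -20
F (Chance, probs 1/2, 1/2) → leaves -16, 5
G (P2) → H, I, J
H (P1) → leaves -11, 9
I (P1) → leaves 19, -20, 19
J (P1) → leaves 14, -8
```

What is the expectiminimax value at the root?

C (P1): max(-14, 17, 20) = 20
D (Chance): 1/2·16 + 1/2·-14 = 1
E (P1): max(-1, -20) = -1
B (P2): min(20, 1, -1) = -1
F (Chance): 1/2·-16 + 1/2·5 = -5.5
H (P1): max(-11, 9) = 9
I (P1): max(19, -20, 19) = 19
J (P1): max(14, -8) = 14
G (P2): min(9, 19, 14) = 9
Root (P1): max(-1, -5.5, 9) = 9

9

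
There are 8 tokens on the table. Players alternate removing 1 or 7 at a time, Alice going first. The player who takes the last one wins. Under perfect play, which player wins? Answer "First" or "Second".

Second

i:   0  1  2  3  4  5  6  7  8
     L  W  L  W  L  W  L  W  L
Position 8 is L, so the second player wins.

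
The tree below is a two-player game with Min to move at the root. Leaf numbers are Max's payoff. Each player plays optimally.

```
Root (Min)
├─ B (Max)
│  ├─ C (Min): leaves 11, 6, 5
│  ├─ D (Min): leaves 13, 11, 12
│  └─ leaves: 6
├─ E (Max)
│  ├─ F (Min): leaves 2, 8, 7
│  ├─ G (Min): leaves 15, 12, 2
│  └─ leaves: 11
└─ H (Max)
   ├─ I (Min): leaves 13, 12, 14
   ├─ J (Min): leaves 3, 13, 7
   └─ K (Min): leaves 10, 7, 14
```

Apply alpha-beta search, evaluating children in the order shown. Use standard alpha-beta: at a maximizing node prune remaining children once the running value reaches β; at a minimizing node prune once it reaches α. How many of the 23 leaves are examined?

17

C [α=-∞,β=+∞]: v=5
D [α=5,β=+∞]: v=11
B [α=-∞,β=+∞]: v=11
F [α=-∞,β=11]: v=2
G [α=2,β=11]: v=2
E [α=-∞,β=11]: v=11
I [α=-∞,β=11]: v=12
H [α=-∞,β=11]: v=12 after child 1 ≥ β → β-cutoff, skip 2
Root [α=-∞,β=+∞]: v=11
Leaves evaluated: 17 of 23.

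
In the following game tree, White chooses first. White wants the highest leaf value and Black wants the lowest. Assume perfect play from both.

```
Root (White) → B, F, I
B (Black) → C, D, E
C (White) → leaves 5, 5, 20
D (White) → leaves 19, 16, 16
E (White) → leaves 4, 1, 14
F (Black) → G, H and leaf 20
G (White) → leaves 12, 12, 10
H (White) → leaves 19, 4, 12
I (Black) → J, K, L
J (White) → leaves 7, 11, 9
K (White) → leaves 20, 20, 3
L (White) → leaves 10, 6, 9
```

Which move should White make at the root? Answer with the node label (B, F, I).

B

C (White): max(5, 5, 20) = 20
D (White): max(19, 16, 16) = 19
E (White): max(4, 1, 14) = 14
B (Black): min(20, 19, 14) = 14
G (White): max(12, 12, 10) = 12
H (White): max(19, 4, 12) = 19
F (Black): min(12, 19, 20) = 12
J (White): max(7, 11, 9) = 11
K (White): max(20, 20, 3) = 20
L (White): max(10, 6, 9) = 10
I (Black): min(11, 20, 10) = 10
Root (White): max(14, 12, 10) = 14
White picks the child with the highest value: B (value 14).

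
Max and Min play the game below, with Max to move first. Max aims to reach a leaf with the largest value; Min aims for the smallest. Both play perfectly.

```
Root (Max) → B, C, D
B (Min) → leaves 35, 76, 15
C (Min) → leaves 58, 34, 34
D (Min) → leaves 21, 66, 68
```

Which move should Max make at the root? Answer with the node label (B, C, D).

B (Min): min(35, 76, 15) = 15
C (Min): min(58, 34, 34) = 34
D (Min): min(21, 66, 68) = 21
Root (Max): max(15, 34, 21) = 34
Max picks the child with the highest value: C (value 34).

C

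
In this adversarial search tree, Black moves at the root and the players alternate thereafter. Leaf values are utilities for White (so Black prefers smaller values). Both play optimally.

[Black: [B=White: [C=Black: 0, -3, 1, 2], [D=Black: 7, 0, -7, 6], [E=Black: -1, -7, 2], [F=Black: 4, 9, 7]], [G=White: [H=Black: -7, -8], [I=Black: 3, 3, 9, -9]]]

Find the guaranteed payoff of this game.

C (Black): min(0, -3, 1, 2) = -3
D (Black): min(7, 0, -7, 6) = -7
E (Black): min(-1, -7, 2) = -7
F (Black): min(4, 9, 7) = 4
B (White): max(-3, -7, -7, 4) = 4
H (Black): min(-7, -8) = -8
I (Black): min(3, 3, 9, -9) = -9
G (White): max(-8, -9) = -8
Root (Black): min(4, -8) = -8

-8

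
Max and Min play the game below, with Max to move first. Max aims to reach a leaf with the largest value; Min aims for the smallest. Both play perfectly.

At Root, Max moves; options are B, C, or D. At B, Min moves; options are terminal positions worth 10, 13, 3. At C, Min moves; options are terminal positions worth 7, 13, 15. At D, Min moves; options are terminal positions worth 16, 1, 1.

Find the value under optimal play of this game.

B (Min): min(10, 13, 3) = 3
C (Min): min(7, 13, 15) = 7
D (Min): min(16, 1, 1) = 1
Root (Max): max(3, 7, 1) = 7

7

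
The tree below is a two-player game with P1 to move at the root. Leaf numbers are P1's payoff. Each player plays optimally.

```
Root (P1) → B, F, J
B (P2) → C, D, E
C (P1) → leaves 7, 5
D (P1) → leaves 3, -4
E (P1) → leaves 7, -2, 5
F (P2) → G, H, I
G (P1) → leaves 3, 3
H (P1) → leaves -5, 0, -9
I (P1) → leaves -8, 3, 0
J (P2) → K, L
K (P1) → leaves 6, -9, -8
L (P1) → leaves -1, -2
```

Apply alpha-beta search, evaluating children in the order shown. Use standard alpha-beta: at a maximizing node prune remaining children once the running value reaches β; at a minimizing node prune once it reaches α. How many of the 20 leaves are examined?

C [α=-∞,β=+∞]: v=7
D [α=-∞,β=7]: v=3
E [α=-∞,β=3]: v=7 after child 1 ≥ β → β-cutoff, skip 2
B [α=-∞,β=+∞]: v=3
G [α=3,β=+∞]: v=3
F [α=3,β=+∞]: v=3 after child 1 ≤ α → α-cutoff, skip 2
K [α=3,β=+∞]: v=6
L [α=3,β=6]: v=-1
J [α=3,β=+∞]: v=-1
Root [α=-∞,β=+∞]: v=3
Leaves evaluated: 12 of 20.

12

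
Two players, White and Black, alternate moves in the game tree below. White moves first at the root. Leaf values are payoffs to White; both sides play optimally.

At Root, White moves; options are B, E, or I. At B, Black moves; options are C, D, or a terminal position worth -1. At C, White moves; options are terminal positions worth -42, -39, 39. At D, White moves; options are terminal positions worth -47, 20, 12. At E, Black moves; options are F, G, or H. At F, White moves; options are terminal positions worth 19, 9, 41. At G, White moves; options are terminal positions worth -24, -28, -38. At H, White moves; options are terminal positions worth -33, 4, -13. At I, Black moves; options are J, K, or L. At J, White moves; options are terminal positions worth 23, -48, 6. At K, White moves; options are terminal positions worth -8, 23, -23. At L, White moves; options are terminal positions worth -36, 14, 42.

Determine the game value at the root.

C (White): max(-42, -39, 39) = 39
D (White): max(-47, 20, 12) = 20
B (Black): min(39, 20, -1) = -1
F (White): max(19, 9, 41) = 41
G (White): max(-24, -28, -38) = -24
H (White): max(-33, 4, -13) = 4
E (Black): min(41, -24, 4) = -24
J (White): max(23, -48, 6) = 23
K (White): max(-8, 23, -23) = 23
L (White): max(-36, 14, 42) = 42
I (Black): min(23, 23, 42) = 23
Root (White): max(-1, -24, 23) = 23

23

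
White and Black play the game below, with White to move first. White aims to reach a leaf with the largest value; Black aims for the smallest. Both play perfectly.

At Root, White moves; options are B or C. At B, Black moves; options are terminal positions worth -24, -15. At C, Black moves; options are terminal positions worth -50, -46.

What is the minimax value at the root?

-24

B (Black): min(-24, -15) = -24
C (Black): min(-50, -46) = -50
Root (White): max(-24, -50) = -24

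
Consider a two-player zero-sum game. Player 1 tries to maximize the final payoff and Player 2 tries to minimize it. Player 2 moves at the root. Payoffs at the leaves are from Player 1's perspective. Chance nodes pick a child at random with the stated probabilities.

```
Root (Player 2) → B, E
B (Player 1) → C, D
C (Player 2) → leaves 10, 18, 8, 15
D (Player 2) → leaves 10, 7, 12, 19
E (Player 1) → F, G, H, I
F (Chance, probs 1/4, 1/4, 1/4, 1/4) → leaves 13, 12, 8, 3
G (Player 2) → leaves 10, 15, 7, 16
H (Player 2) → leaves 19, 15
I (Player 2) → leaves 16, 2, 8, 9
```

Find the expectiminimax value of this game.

C (Player 2): min(10, 18, 8, 15) = 8
D (Player 2): min(10, 7, 12, 19) = 7
B (Player 1): max(8, 7) = 8
F (Chance): 1/4·13 + 1/4·12 + 1/4·8 + 1/4·3 = 9
G (Player 2): min(10, 15, 7, 16) = 7
H (Player 2): min(19, 15) = 15
I (Player 2): min(16, 2, 8, 9) = 2
E (Player 1): max(9, 7, 15, 2) = 15
Root (Player 2): min(8, 15) = 8

8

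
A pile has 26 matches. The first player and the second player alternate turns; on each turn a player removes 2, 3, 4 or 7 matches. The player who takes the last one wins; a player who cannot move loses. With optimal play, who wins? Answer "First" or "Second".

First

i:   0  1  2  3  4  5  6  7  8  9 10 11 12 13 14 15 16 17 18 19 20 21 22 23 24 25 26
     L  L  W  W  W  W  L  W  W  W  W  L  L  W  W  W  W  L  W  W  W  W  L  L  W  W  W
Position 26 is W, so the first player wins.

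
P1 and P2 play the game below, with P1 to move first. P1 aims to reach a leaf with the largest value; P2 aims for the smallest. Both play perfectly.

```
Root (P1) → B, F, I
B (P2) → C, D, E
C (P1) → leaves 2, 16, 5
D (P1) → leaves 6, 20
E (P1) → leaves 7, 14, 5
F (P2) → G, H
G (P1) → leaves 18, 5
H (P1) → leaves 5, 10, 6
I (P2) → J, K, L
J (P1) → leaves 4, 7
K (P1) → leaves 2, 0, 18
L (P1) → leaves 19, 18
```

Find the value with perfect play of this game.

C (P1): max(2, 16, 5) = 16
D (P1): max(6, 20) = 20
E (P1): max(7, 14, 5) = 14
B (P2): min(16, 20, 14) = 14
G (P1): max(18, 5) = 18
H (P1): max(5, 10, 6) = 10
F (P2): min(18, 10) = 10
J (P1): max(4, 7) = 7
K (P1): max(2, 0, 18) = 18
L (P1): max(19, 18) = 19
I (P2): min(7, 18, 19) = 7
Root (P1): max(14, 10, 7) = 14

14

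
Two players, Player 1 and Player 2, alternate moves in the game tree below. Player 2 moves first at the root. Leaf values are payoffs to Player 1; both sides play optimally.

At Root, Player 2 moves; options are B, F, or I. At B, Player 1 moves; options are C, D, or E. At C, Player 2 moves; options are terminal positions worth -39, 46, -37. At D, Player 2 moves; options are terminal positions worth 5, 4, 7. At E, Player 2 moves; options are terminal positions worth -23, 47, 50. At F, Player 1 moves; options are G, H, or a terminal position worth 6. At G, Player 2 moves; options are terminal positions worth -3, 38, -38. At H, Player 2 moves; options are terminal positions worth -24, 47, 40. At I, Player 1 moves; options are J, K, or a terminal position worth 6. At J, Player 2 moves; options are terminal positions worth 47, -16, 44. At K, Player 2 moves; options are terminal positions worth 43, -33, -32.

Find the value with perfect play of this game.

4

C (Player 2): min(-39, 46, -37) = -39
D (Player 2): min(5, 4, 7) = 4
E (Player 2): min(-23, 47, 50) = -23
B (Player 1): max(-39, 4, -23) = 4
G (Player 2): min(-3, 38, -38) = -38
H (Player 2): min(-24, 47, 40) = -24
F (Player 1): max(-38, -24, 6) = 6
J (Player 2): min(47, -16, 44) = -16
K (Player 2): min(43, -33, -32) = -33
I (Player 1): max(-16, -33, 6) = 6
Root (Player 2): min(4, 6, 6) = 4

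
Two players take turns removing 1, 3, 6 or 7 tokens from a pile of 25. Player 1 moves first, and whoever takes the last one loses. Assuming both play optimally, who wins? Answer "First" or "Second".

i:   0  1  2  3  4  5  6  7  8  9 10 11 12 13 14 15 16 17 18 19 20 21 22 23 24 25
     W  L  W  L  W  L  W  W  W  W  W  W  W  L  W  L  W  L  W  W  W  W  W  W  W  L
Position 25 is L, so the second player wins.

Second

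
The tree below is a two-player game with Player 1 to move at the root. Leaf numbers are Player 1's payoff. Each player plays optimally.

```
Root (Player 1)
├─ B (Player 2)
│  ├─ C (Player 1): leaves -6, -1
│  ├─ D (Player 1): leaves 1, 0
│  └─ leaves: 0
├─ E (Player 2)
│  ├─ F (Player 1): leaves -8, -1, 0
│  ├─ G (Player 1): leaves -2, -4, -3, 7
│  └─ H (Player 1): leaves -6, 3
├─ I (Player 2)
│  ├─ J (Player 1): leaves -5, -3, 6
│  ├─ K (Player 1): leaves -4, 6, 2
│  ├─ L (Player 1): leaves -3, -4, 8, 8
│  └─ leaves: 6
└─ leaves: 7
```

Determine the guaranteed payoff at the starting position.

7

C (Player 1): max(-6, -1) = -1
D (Player 1): max(1, 0) = 1
B (Player 2): min(-1, 1, 0) = -1
F (Player 1): max(-8, -1, 0) = 0
G (Player 1): max(-2, -4, -3, 7) = 7
H (Player 1): max(-6, 3) = 3
E (Player 2): min(0, 7, 3) = 0
J (Player 1): max(-5, -3, 6) = 6
K (Player 1): max(-4, 6, 2) = 6
L (Player 1): max(-3, -4, 8, 8) = 8
I (Player 2): min(6, 6, 8, 6) = 6
Root (Player 1): max(-1, 0, 6, 7) = 7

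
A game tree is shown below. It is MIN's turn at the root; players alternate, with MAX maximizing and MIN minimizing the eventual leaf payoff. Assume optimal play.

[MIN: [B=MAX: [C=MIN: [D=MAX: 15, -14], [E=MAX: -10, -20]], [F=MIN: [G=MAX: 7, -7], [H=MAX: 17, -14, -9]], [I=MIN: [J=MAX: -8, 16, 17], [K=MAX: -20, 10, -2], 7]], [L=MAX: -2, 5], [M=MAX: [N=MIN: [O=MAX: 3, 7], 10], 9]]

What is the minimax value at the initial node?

5

D (MAX): max(15, -14) = 15
E (MAX): max(-10, -20) = -10
C (MIN): min(15, -10) = -10
G (MAX): max(7, -7) = 7
H (MAX): max(17, -14, -9) = 17
F (MIN): min(7, 17) = 7
J (MAX): max(-8, 16, 17) = 17
K (MAX): max(-20, 10, -2) = 10
I (MIN): min(17, 10, 7) = 7
B (MAX): max(-10, 7, 7) = 7
L (MAX): max(-2, 5) = 5
O (MAX): max(3, 7) = 7
N (MIN): min(7, 10) = 7
M (MAX): max(7, 9) = 9
Root (MIN): min(7, 5, 9) = 5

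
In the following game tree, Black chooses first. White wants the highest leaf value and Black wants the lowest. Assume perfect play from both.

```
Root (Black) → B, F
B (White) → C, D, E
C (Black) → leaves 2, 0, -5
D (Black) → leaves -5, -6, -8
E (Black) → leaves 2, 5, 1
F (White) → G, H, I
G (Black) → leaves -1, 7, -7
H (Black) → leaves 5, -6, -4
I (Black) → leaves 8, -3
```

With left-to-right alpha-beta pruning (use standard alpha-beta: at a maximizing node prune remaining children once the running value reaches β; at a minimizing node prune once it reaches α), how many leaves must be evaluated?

15

C [α=-∞,β=+∞]: v=-5
D [α=-5,β=+∞]: v=-5 after child 1 ≤ α → α-cutoff, skip 2
E [α=-5,β=+∞]: v=1
B [α=-∞,β=+∞]: v=1
G [α=-∞,β=1]: v=-7
H [α=-7,β=1]: v=-6
I [α=-6,β=1]: v=-3
F [α=-∞,β=1]: v=-3
Root [α=-∞,β=+∞]: v=-3
Leaves evaluated: 15 of 17.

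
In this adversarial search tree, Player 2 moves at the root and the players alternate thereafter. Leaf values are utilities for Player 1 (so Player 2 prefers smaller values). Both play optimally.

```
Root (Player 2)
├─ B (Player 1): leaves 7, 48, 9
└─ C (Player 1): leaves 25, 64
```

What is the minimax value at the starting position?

48

B (Player 1): max(7, 48, 9) = 48
C (Player 1): max(25, 64) = 64
Root (Player 2): min(48, 64) = 48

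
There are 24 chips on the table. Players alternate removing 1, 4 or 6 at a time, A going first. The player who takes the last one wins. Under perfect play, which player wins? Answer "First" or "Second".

W/L table (W = player to move can force a win):
i:   0  1  2  3  4  5  6  7  8  9 10 11 12 13 14 15 16 17 18 19 20 21 22 23 24
     L  W  L  W  W  L  W  L  W  W  L  W  L  W  W  L  W  L  W  W  L  W  L  W  W
Position 24 is W, so the first player wins.

First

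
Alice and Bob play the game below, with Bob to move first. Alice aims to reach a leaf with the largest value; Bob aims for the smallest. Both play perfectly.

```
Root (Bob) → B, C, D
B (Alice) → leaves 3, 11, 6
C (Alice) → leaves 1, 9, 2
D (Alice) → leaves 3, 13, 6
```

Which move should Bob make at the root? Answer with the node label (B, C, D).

C

B (Alice): max(3, 11, 6) = 11
C (Alice): max(1, 9, 2) = 9
D (Alice): max(3, 13, 6) = 13
Root (Bob): min(11, 9, 13) = 9
Bob picks the child with the lowest value: C (value 9).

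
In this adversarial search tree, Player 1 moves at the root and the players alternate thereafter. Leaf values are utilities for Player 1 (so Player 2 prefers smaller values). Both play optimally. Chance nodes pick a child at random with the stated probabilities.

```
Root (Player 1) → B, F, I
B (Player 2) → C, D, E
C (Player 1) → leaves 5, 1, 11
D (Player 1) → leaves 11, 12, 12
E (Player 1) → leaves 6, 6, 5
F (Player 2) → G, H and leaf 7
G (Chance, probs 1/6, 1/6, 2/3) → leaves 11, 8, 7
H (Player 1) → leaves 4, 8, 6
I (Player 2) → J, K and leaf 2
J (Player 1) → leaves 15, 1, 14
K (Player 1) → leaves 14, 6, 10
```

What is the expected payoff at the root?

7

C (Player 1): max(5, 1, 11) = 11
D (Player 1): max(11, 12, 12) = 12
E (Player 1): max(6, 6, 5) = 6
B (Player 2): min(11, 12, 6) = 6
G (Chance): 1/6·11 + 1/6·8 + 2/3·7 = 7.83
H (Player 1): max(4, 8, 6) = 8
F (Player 2): min(7.83, 8, 7) = 7
J (Player 1): max(15, 1, 14) = 15
K (Player 1): max(14, 6, 10) = 14
I (Player 2): min(15, 14, 2) = 2
Root (Player 1): max(6, 7, 2) = 7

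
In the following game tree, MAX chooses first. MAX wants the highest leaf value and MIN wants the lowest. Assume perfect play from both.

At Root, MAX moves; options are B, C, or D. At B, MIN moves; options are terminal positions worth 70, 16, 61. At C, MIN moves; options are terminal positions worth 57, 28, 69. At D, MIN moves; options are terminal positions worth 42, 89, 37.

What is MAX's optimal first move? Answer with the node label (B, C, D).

B (MIN): min(70, 16, 61) = 16
C (MIN): min(57, 28, 69) = 28
D (MIN): min(42, 89, 37) = 37
Root (MAX): max(16, 28, 37) = 37
MAX picks the child with the highest value: D (value 37).

D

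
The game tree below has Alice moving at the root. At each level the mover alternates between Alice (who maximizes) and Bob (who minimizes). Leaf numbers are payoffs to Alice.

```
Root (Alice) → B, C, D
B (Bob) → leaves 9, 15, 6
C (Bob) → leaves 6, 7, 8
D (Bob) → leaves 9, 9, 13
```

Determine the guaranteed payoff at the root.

B (Bob): min(9, 15, 6) = 6
C (Bob): min(6, 7, 8) = 6
D (Bob): min(9, 9, 13) = 9
Root (Alice): max(6, 6, 9) = 9

9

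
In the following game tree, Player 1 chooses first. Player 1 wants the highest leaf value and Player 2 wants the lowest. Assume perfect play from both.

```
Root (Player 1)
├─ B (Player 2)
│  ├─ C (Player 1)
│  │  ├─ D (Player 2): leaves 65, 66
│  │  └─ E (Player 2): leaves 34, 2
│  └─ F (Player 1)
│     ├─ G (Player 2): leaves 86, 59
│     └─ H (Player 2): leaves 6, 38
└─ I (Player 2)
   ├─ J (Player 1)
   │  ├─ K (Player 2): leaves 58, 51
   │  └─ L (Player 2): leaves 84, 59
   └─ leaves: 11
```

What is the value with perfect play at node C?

65

D: min(65, 66) = 65
E: min(34, 2) = 2
C: max(65, 2) = 65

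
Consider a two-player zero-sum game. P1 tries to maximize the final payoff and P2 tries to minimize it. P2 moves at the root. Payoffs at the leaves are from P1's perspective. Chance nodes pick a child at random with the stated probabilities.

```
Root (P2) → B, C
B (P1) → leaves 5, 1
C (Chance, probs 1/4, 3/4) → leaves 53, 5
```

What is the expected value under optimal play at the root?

B (P1): max(5, 1) = 5
C (Chance): 1/4·53 + 3/4·5 = 17
Root (P2): min(5, 17) = 5

5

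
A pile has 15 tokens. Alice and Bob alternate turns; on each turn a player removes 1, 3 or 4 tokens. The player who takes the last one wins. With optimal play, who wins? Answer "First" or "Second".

Positions where the player to move wins (W) vs loses (L):
i:   0  1  2  3  4  5  6  7  8  9 10 11 12 13 14 15
     L  W  L  W  W  W  W  L  W  L  W  W  W  W  L  W
Position 15 is W, so the first player wins.

First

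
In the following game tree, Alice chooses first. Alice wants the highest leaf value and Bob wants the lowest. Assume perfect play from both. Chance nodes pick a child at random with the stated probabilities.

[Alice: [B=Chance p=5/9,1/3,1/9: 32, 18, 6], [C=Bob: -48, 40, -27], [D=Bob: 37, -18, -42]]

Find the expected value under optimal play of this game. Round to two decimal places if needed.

B (Chance): 5/9·32 + 1/3·18 + 1/9·6 = 24.44
C (Bob): min(-48, 40, -27) = -48
D (Bob): min(37, -18, -42) = -42
Root (Alice): max(24.44, -48, -42) = 24.44

24.44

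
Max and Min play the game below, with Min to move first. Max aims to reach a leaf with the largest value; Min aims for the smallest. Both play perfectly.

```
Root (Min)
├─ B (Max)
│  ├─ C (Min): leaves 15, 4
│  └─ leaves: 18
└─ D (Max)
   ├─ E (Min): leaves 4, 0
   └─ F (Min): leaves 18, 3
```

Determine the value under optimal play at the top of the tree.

C (Min): min(15, 4) = 4
B (Max): max(4, 18) = 18
E (Min): min(4, 0) = 0
F (Min): min(18, 3) = 3
D (Max): max(0, 3) = 3
Root (Min): min(18, 3) = 3

3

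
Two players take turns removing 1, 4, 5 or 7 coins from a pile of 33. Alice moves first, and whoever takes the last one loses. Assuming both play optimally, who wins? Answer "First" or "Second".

i:   0  1  2  3  4  5  6  7  8  9 10 11 12 13 14 15 16 17 18 19 20 21 22 23 24 25 26 27 28 29 30 31 32 33
     W  L  W  L  W  W  W  W  W  L  W  L  W  W  W  W  W  L  W  L  W  W  W  W  W  L  W  L  W  W  W  W  W  L
Position 33 is L, so the second player wins.

Second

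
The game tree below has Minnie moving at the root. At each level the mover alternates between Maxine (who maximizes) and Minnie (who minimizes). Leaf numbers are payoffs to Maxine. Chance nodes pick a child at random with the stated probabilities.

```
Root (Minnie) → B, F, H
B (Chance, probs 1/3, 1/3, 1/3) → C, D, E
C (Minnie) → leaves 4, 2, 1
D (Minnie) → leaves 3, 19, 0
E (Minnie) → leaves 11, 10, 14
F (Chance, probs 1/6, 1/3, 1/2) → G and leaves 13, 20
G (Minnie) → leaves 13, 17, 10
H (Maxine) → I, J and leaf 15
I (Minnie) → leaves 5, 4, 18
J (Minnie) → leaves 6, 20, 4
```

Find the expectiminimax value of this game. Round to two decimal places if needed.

C (Minnie): min(4, 2, 1) = 1
D (Minnie): min(3, 19, 0) = 0
E (Minnie): min(11, 10, 14) = 10
B (Chance): 1/3·1 + 1/3·0 + 1/3·10 = 3.67
G (Minnie): min(13, 17, 10) = 10
F (Chance): 1/6·10 + 1/3·13 + 1/2·20 = 16
I (Minnie): min(5, 4, 18) = 4
J (Minnie): min(6, 20, 4) = 4
H (Maxine): max(4, 4, 15) = 15
Root (Minnie): min(3.67, 16, 15) = 3.67

3.67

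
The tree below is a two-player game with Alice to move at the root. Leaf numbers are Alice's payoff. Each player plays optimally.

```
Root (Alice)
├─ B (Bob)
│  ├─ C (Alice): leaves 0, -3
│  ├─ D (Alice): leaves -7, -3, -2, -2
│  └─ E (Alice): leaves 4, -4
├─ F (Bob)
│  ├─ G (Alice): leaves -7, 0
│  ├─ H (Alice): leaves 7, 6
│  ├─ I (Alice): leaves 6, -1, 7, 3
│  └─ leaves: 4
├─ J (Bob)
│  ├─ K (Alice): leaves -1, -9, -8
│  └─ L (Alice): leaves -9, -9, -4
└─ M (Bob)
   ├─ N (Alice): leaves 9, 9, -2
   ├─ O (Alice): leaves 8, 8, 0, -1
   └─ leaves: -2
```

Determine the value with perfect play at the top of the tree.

0

C (Alice): max(0, -3) = 0
D (Alice): max(-7, -3, -2, -2) = -2
E (Alice): max(4, -4) = 4
B (Bob): min(0, -2, 4) = -2
G (Alice): max(-7, 0) = 0
H (Alice): max(7, 6) = 7
I (Alice): max(6, -1, 7, 3) = 7
F (Bob): min(0, 7, 7, 4) = 0
K (Alice): max(-1, -9, -8) = -1
L (Alice): max(-9, -9, -4) = -4
J (Bob): min(-1, -4) = -4
N (Alice): max(9, 9, -2) = 9
O (Alice): max(8, 8, 0, -1) = 8
M (Bob): min(9, 8, -2) = -2
Root (Alice): max(-2, 0, -4, -2) = 0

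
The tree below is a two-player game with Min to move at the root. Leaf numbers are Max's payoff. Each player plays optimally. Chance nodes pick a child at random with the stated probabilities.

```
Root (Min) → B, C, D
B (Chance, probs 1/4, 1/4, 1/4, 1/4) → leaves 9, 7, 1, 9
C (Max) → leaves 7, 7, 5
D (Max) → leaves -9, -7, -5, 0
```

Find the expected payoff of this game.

B (Chance): 1/4·9 + 1/4·7 + 1/4·1 + 1/4·9 = 6.5
C (Max): max(7, 7, 5) = 7
D (Max): max(-9, -7, -5, 0) = 0
Root (Min): min(6.5, 7, 0) = 0

0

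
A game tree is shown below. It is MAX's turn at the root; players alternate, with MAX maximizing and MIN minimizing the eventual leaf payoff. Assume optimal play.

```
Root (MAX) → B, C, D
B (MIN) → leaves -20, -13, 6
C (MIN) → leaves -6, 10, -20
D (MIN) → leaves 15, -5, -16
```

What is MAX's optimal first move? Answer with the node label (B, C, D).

B (MIN): min(-20, -13, 6) = -20
C (MIN): min(-6, 10, -20) = -20
D (MIN): min(15, -5, -16) = -16
Root (MAX): max(-20, -20, -16) = -16
MAX picks the child with the highest value: D (value -16).

D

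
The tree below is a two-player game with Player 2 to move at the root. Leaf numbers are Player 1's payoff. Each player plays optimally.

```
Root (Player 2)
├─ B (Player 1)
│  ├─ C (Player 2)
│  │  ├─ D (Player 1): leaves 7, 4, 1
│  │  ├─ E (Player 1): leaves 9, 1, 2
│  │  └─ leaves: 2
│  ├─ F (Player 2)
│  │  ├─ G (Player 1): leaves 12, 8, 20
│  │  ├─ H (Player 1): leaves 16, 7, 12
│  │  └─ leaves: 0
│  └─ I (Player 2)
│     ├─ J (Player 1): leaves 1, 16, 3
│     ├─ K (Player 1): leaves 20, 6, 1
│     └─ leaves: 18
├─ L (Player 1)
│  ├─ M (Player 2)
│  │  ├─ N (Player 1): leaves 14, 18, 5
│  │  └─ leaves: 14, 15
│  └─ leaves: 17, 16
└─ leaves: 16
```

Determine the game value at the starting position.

D (Player 1): max(7, 4, 1) = 7
E (Player 1): max(9, 1, 2) = 9
C (Player 2): min(7, 9, 2) = 2
G (Player 1): max(12, 8, 20) = 20
H (Player 1): max(16, 7, 12) = 16
F (Player 2): min(20, 16, 0) = 0
J (Player 1): max(1, 16, 3) = 16
K (Player 1): max(20, 6, 1) = 20
I (Player 2): min(16, 20, 18) = 16
B (Player 1): max(2, 0, 16) = 16
N (Player 1): max(14, 18, 5) = 18
M (Player 2): min(18, 14, 15) = 14
L (Player 1): max(14, 17, 16) = 17
Root (Player 2): min(16, 17, 16) = 16

16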